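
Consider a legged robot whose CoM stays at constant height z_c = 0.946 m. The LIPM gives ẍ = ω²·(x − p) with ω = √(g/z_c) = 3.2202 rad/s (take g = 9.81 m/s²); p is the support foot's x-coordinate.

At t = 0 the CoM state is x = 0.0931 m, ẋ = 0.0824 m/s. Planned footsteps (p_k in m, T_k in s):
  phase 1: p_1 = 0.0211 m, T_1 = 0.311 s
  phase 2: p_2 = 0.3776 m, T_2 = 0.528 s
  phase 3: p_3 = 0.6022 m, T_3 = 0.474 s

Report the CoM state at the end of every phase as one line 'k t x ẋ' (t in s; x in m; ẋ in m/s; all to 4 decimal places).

1 0.3110 0.1625 0.4003
2 0.8390 0.0979 -0.7010
3 1.3130 -1.0900 -5.2485

phase 1: p=0.0211, T=0.311, ωT=1.001482, cosh=1.544824, sinh=1.177490; start (x,ẋ)=(0.093100, 0.082400) → end (x,ẋ)=(0.162458, 0.400300)
phase 2: p=0.3776, T=0.528, ωT=1.700266, cosh=2.829018, sinh=2.646383; start (x,ẋ)=(0.162458, 0.400300) → end (x,ẋ)=(0.097927, -0.700964)
phase 3: p=0.6022, T=0.474, ωT=1.526375, cosh=2.409394, sinh=2.192072; start (x,ẋ)=(0.097927, -0.700964) → end (x,ẋ)=(-1.089956, -5.248515)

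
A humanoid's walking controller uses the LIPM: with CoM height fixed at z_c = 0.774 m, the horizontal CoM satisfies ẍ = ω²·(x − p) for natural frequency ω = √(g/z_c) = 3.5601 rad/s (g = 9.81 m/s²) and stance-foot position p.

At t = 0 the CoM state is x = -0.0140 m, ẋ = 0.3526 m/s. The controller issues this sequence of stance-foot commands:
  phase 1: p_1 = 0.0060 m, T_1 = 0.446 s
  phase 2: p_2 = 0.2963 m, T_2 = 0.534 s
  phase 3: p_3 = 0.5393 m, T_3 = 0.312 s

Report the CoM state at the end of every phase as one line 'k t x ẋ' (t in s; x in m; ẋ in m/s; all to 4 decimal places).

1 0.4460 0.1872 0.7317
2 0.9800 0.5956 1.2328
3 1.2920 1.1028 2.3461

phase 1: p=0.0060, T=0.446, ωT=1.587805, cosh=2.548684, sinh=2.344311; start (x,ẋ)=(-0.014000, 0.352600) → end (x,ẋ)=(0.187212, 0.731747)
phase 2: p=0.2963, T=0.534, ωT=1.901093, cosh=3.421307, sinh=3.271902; start (x,ẋ)=(0.187212, 0.731747) → end (x,ẋ)=(0.595586, 1.232839)
phase 3: p=0.5393, T=0.312, ωT=1.110751, cosh=1.682975, sinh=1.353664; start (x,ẋ)=(0.595586, 1.232839) → end (x,ẋ)=(1.102793, 2.346090)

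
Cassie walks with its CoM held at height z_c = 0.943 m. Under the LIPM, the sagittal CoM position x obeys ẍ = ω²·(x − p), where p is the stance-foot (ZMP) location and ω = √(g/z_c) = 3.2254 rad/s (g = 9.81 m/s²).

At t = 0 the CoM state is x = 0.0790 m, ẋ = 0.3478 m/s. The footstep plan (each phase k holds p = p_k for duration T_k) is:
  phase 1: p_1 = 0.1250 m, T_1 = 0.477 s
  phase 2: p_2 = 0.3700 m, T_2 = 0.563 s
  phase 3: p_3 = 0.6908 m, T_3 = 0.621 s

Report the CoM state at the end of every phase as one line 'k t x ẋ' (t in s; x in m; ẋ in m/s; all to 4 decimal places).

1 0.4770 0.2525 0.5177
2 1.0400 0.4795 0.4991
3 1.6610 0.4566 -0.5962

phase 1: p=0.1250, T=0.477, ωT=1.538516, cosh=2.436186, sinh=2.221486; start (x,ẋ)=(0.079000, 0.347800) → end (x,ẋ)=(0.252482, 0.517707)
phase 2: p=0.3700, T=0.563, ωT=1.815900, cosh=3.154649, sinh=2.991958; start (x,ẋ)=(0.252482, 0.517707) → end (x,ẋ)=(0.479509, 0.499103)
phase 3: p=0.6908, T=0.621, ωT=2.002973, cosh=3.772996, sinh=3.638063; start (x,ẋ)=(0.479509, 0.499103) → end (x,ẋ)=(0.456559, -0.596219)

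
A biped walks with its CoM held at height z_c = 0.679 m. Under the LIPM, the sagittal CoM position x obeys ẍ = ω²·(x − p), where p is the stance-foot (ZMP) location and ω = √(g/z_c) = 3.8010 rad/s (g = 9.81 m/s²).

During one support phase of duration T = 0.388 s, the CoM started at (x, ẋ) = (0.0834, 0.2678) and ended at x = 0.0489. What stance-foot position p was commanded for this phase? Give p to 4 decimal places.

ωT = 3.8010·0.388 = 1.474788; cosh(ωT) = 2.299468, sinh(ωT) = 2.070641
x(T) = p + (x₀−p)·cosh(ωT) + (ẋ₀/ω)·sinh(ωT) ⇒ p·(1 − cosh) = x(T) − x₀·cosh − (ẋ₀/ω)·sinh
numerator   = 0.0489 − (0.0834)·2.299468 − (0.2678/3.8010)·2.070641 = -0.288763
denominator = 1 − 2.299468 = -1.299468
p = -0.288763 / -1.299468 = 0.2222

p = 0.2222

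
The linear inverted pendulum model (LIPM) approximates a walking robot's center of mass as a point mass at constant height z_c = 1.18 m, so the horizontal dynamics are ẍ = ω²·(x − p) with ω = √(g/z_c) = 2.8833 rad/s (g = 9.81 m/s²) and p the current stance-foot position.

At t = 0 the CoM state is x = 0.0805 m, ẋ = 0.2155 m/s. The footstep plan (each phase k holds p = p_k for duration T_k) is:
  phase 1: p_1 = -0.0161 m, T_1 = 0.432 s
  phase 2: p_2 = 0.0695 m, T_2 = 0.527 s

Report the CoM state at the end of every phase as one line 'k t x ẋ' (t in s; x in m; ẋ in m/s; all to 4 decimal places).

1 0.4320 0.2847 0.8493
2 0.9590 1.2257 3.3837

phase 1: p=-0.0161, T=0.432, ωT=1.245586, cosh=1.881371, sinh=1.593598; start (x,ẋ)=(0.080500, 0.215500) → end (x,ẋ)=(0.284747, 0.849295)
phase 2: p=0.0695, T=0.527, ωT=1.519499, cosh=2.394379, sinh=2.175557; start (x,ẋ)=(0.284747, 0.849295) → end (x,ẋ)=(1.225708, 3.383733)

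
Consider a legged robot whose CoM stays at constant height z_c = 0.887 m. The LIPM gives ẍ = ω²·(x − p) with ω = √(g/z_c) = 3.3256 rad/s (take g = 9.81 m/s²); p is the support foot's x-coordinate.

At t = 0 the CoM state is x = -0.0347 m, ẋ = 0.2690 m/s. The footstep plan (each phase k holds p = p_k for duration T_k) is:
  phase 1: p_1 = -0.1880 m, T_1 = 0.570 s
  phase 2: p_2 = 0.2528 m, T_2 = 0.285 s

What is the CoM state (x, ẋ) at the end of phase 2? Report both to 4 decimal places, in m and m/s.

x = 1.6118, ẋ = 5.0736

phase 1: p=-0.1880, T=0.570, ωT=1.895592, cosh=3.403359, sinh=3.253129; start (x,ẋ)=(-0.034700, 0.269000) → end (x,ẋ)=(0.596873, 2.573996)
phase 2: p=0.2528, T=0.285, ωT=0.947796, cosh=1.483806, sinh=1.096211; start (x,ẋ)=(0.596873, 2.573996) → end (x,ẋ)=(1.611799, 5.073648)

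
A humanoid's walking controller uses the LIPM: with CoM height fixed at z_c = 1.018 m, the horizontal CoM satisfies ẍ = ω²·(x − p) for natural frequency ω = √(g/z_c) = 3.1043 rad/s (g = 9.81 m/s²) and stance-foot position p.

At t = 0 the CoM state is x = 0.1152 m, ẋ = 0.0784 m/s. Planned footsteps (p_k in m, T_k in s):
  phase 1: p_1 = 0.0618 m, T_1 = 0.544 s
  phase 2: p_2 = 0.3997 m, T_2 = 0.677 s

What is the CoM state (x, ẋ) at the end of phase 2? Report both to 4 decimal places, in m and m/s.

x = 0.7386, ẋ = 1.1782

phase 1: p=0.0618, T=0.544, ωT=1.688739, cosh=2.798702, sinh=2.613950; start (x,ẋ)=(0.115200, 0.078400) → end (x,ẋ)=(0.277267, 0.652732)
phase 2: p=0.3997, T=0.677, ωT=2.101611, cosh=4.150798, sinh=4.028539; start (x,ẋ)=(0.277267, 0.652732) → end (x,ẋ)=(0.738573, 1.178233)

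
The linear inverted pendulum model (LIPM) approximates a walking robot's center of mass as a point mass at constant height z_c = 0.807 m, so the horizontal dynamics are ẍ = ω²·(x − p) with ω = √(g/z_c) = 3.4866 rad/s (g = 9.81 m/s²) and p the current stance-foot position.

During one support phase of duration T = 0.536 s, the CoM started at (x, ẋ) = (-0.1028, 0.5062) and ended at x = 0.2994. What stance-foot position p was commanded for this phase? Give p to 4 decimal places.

p = -0.0782

ωT = 3.4866·0.536 = 1.868818; cosh(ωT) = 3.317468, sinh(ωT) = 3.163162
x(T) = p + (x₀−p)·cosh(ωT) + (ẋ₀/ω)·sinh(ωT) ⇒ p·(1 − cosh) = x(T) − x₀·cosh − (ẋ₀/ω)·sinh
numerator   = 0.2994 − (-0.1028)·3.317468 − (0.5062/3.4866)·3.163162 = 0.181194
denominator = 1 − 3.317468 = -2.317468
p = 0.181194 / -2.317468 = -0.0782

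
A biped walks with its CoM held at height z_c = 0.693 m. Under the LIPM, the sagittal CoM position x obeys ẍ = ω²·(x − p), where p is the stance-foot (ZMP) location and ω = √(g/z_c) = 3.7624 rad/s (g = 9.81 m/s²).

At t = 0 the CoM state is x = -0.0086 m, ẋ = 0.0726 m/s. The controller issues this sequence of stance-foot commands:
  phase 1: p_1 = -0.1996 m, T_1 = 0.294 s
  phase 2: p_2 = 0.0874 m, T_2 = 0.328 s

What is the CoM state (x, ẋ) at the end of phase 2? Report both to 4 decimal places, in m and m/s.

phase 1: p=-0.1996, T=0.294, ωT=1.106146, cosh=1.676758, sinh=1.345927; start (x,ẋ)=(-0.008600, 0.072600) → end (x,ẋ)=(0.146632, 1.088940)
phase 2: p=0.0874, T=0.328, ωT=1.234067, cosh=1.863139, sinh=1.572033; start (x,ẋ)=(0.146632, 1.088940) → end (x,ẋ)=(0.652747, 2.379183)

x = 0.6527, ẋ = 2.3792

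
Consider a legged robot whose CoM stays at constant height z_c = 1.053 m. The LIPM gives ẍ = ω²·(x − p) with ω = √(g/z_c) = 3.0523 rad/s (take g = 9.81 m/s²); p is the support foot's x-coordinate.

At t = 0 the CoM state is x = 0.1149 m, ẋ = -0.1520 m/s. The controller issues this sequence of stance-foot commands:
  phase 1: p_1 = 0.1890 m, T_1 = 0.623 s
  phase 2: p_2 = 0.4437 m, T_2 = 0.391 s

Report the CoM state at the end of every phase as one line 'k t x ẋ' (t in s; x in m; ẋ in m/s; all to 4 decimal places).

phase 1: p=0.1890, T=0.623, ωT=1.901583, cosh=3.422909, sinh=3.273577; start (x,ẋ)=(0.114900, -0.152000) → end (x,ẋ)=(-0.227657, -1.260685)
phase 2: p=0.4437, T=0.391, ωT=1.193449, cosh=1.800806, sinh=1.497633; start (x,ẋ)=(-0.227657, -1.260685) → end (x,ẋ)=(-1.383848, -5.339172)

1 0.6230 -0.2277 -1.2607
2 1.0140 -1.3838 -5.3392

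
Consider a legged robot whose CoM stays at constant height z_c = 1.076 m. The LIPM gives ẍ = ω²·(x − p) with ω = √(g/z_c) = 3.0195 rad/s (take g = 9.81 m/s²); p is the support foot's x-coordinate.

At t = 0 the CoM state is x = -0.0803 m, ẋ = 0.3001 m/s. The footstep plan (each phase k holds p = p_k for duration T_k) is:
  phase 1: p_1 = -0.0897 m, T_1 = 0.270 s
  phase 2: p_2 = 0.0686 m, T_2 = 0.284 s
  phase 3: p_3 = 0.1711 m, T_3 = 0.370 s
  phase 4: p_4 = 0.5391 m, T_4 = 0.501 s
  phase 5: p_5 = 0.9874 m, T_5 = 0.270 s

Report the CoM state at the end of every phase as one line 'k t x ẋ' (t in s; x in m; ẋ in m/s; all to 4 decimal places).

phase 1: p=-0.0897, T=0.270, ωT=0.815265, cosh=1.351148, sinh=0.908626; start (x,ẋ)=(-0.080300, 0.300100) → end (x,ẋ)=(0.013307, 0.431269)
phase 2: p=0.0686, T=0.284, ωT=0.857538, cosh=1.390777, sinh=0.966572; start (x,ẋ)=(0.013307, 0.431269) → end (x,ẋ)=(0.129753, 0.438423)
phase 3: p=0.1711, T=0.370, ωT=1.117215, cosh=1.691760, sinh=1.364570; start (x,ẋ)=(0.129753, 0.438423) → end (x,ẋ)=(0.299282, 0.571343)
phase 4: p=0.5391, T=0.501, ωT=1.512769, cosh=2.379792, sinh=2.159493; start (x,ẋ)=(0.299282, 0.571343) → end (x,ẋ)=(0.376999, -0.204073)
phase 5: p=0.9874, T=0.270, ωT=0.815265, cosh=1.351148, sinh=0.908626; start (x,ẋ)=(0.376999, -0.204073) → end (x,ẋ)=(0.101248, -1.950428)

1 0.2700 0.0133 0.4313
2 0.5540 0.1298 0.4384
3 0.9240 0.2993 0.5713
4 1.4250 0.3770 -0.2041
5 1.6950 0.1012 -1.9504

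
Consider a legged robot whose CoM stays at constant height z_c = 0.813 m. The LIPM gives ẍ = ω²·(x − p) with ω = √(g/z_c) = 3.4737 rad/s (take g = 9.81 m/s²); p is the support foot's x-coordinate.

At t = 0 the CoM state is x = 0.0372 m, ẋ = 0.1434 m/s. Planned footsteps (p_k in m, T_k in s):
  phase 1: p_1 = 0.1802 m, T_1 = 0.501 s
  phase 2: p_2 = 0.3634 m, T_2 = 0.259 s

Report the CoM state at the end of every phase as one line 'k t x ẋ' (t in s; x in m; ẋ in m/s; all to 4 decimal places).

phase 1: p=0.1802, T=0.501, ωT=1.740324, cosh=2.937326, sinh=2.761862; start (x,ẋ)=(0.037200, 0.143400) → end (x,ẋ)=(-0.125823, -0.950712)
phase 2: p=0.3634, T=0.259, ωT=0.899688, cosh=1.432766, sinh=1.026070; start (x,ẋ)=(-0.125823, -0.950712) → end (x,ẋ)=(-0.618367, -3.105868)

1 0.5010 -0.1258 -0.9507
2 0.7600 -0.6184 -3.1059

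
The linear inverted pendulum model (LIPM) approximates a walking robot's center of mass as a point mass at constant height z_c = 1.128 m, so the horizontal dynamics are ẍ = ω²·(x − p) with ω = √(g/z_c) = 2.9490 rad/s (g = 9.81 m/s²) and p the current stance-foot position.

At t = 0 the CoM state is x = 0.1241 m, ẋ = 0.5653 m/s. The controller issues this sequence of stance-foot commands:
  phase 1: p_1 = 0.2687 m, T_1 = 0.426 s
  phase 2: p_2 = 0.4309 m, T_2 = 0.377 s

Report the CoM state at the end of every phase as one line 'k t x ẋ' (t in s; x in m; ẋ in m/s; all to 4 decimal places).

phase 1: p=0.2687, T=0.426, ωT=1.256274, cosh=1.898512, sinh=1.613799; start (x,ẋ)=(0.124100, 0.565300) → end (x,ẋ)=(0.303528, 0.385064)
phase 2: p=0.4309, T=0.377, ωT=1.111773, cosh=1.684359, sinh=1.355384; start (x,ẋ)=(0.303528, 0.385064) → end (x,ẋ)=(0.393338, 0.139475)

1 0.4260 0.3035 0.3851
2 0.8030 0.3933 0.1395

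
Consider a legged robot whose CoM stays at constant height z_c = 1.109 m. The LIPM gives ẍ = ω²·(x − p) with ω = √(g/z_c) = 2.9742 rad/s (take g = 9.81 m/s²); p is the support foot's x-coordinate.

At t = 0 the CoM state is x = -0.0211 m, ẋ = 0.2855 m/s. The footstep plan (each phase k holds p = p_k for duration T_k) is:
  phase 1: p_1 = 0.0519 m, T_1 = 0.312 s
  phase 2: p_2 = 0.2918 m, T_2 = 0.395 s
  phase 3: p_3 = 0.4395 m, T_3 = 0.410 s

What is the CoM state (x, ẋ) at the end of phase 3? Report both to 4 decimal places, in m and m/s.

x = -0.8423, ẋ = -3.5992

phase 1: p=0.0519, T=0.312, ωT=0.927950, cosh=1.462341, sinh=1.066978; start (x,ẋ)=(-0.021100, 0.285500) → end (x,ẋ)=(0.047571, 0.185840)
phase 2: p=0.2918, T=0.395, ωT=1.174809, cosh=1.773201, sinh=1.464323; start (x,ẋ)=(0.047571, 0.185840) → end (x,ẋ)=(-0.049771, -0.734134)
phase 3: p=0.4395, T=0.410, ωT=1.219422, cosh=1.840316, sinh=1.544915; start (x,ẋ)=(-0.049771, -0.734134) → end (x,ẋ)=(-0.842251, -3.599183)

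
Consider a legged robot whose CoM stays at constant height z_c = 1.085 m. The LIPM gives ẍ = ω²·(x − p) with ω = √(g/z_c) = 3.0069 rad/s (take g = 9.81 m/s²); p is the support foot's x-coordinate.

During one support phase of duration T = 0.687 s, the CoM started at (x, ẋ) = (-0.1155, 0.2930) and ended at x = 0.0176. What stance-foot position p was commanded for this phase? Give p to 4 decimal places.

ωT = 3.0069·0.687 = 2.065740; cosh(ωT) = 4.008931, sinh(ωT) = 3.882207
x(T) = p + (x₀−p)·cosh(ωT) + (ẋ₀/ω)·sinh(ωT) ⇒ p·(1 − cosh) = x(T) − x₀·cosh − (ẋ₀/ω)·sinh
numerator   = 0.0176 − (-0.1155)·4.008931 − (0.2930/3.0069)·3.882207 = 0.102339
denominator = 1 − 4.008931 = -3.008931
p = 0.102339 / -3.008931 = -0.0340

p = -0.0340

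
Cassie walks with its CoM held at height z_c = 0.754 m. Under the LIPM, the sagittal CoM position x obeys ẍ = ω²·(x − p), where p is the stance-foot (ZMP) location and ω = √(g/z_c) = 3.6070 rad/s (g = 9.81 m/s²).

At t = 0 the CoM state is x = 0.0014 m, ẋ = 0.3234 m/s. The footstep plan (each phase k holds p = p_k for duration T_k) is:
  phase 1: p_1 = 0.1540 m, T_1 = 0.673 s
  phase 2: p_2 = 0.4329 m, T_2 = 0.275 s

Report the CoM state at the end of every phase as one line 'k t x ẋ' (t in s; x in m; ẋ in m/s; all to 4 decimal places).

phase 1: p=0.1540, T=0.673, ωT=2.427511, cosh=5.709451, sinh=5.621194; start (x,ẋ)=(0.001400, 0.323400) → end (x,ẋ)=(-0.213272, -1.247628)
phase 2: p=0.4329, T=0.275, ωT=0.991925, cosh=1.533641, sinh=1.162779; start (x,ẋ)=(-0.213272, -1.247628) → end (x,ẋ)=(-0.960290, -4.623549)

1 0.6730 -0.2133 -1.2476
2 0.9480 -0.9603 -4.6235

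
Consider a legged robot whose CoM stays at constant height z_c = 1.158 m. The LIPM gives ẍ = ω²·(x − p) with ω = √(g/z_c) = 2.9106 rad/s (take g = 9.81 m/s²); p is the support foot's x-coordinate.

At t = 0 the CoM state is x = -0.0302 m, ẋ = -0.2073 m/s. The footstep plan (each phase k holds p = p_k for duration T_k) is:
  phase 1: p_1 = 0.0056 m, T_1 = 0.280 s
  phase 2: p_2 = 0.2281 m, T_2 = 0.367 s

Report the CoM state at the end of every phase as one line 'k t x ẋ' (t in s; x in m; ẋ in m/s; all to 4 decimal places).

phase 1: p=0.0056, T=0.280, ωT=0.814968, cosh=1.350878, sinh=0.908225; start (x,ẋ)=(-0.030200, -0.207300) → end (x,ẋ)=(-0.107447, -0.374674)
phase 2: p=0.2281, T=0.367, ωT=1.068190, cosh=1.626869, sinh=1.283239; start (x,ẋ)=(-0.107447, -0.374674) → end (x,ẋ)=(-0.482980, -1.862813)

1 0.2800 -0.1074 -0.3747
2 0.6470 -0.4830 -1.8628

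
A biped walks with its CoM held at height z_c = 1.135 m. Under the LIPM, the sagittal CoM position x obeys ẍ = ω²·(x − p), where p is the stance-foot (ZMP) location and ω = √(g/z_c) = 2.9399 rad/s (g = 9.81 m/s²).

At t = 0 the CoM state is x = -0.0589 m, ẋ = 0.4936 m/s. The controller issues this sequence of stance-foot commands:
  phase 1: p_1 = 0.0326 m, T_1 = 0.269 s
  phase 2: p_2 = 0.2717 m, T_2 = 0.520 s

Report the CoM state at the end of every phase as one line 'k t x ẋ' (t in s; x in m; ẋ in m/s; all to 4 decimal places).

1 0.2690 0.0580 0.4206
2 0.7890 0.0701 -0.3652

phase 1: p=0.0326, T=0.269, ωT=0.790833, cosh=1.329350, sinh=0.875883; start (x,ẋ)=(-0.058900, 0.493600) → end (x,ẋ)=(0.058022, 0.420554)
phase 2: p=0.2717, T=0.520, ωT=1.528748, cosh=2.414603, sinh=2.197796; start (x,ẋ)=(0.058022, 0.420554) → end (x,ẋ)=(0.070149, -0.365164)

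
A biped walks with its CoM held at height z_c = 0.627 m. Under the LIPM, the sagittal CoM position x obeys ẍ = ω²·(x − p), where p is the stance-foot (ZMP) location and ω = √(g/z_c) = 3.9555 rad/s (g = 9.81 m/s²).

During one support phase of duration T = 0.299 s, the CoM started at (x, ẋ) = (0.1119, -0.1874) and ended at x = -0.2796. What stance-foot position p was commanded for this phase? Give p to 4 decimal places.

ωT = 3.9555·0.299 = 1.182694; cosh(ωT) = 1.784803, sinh(ωT) = 1.478352
x(T) = p + (x₀−p)·cosh(ωT) + (ẋ₀/ω)·sinh(ωT) ⇒ p·(1 − cosh) = x(T) − x₀·cosh − (ẋ₀/ω)·sinh
numerator   = -0.2796 − (0.1119)·1.784803 − (-0.1874/3.9555)·1.478352 = -0.409280
denominator = 1 − 1.784803 = -0.784803
p = -0.409280 / -0.784803 = 0.5215

p = 0.5215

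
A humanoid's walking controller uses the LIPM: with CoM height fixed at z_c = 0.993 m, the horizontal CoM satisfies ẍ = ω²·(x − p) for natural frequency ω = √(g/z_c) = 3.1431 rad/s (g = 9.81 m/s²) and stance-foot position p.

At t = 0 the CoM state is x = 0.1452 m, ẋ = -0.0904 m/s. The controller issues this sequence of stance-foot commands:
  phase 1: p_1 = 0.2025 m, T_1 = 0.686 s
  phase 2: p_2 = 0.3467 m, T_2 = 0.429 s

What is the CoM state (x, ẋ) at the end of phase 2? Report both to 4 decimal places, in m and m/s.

phase 1: p=0.2025, T=0.686, ωT=2.156167, cosh=4.376865, sinh=4.261097; start (x,ẋ)=(0.145200, -0.090400) → end (x,ẋ)=(-0.170850, -1.163090)
phase 2: p=0.3467, T=0.429, ωT=1.348390, cosh=2.055439, sinh=1.795781; start (x,ẋ)=(-0.170850, -1.163090) → end (x,ẋ)=(-1.381612, -5.311876)

x = -1.3816, ẋ = -5.3119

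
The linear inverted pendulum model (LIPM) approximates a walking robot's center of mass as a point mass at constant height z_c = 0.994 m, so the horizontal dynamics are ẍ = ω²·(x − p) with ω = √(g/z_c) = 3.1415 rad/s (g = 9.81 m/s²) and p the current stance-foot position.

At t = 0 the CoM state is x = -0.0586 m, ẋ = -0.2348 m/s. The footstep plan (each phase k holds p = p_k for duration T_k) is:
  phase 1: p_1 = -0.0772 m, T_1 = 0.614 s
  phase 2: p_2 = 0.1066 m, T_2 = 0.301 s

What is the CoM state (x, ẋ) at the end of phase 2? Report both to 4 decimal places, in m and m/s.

phase 1: p=-0.0772, T=0.614, ωT=1.928881, cosh=3.513558, sinh=3.368247; start (x,ẋ)=(-0.058600, -0.234800) → end (x,ẋ)=(-0.263595, -0.628170)
phase 2: p=0.1066, T=0.301, ωT=0.945592, cosh=1.481393, sinh=1.092943; start (x,ẋ)=(-0.263595, -0.628170) → end (x,ẋ)=(-0.660348, -2.201625)

x = -0.6603, ẋ = -2.2016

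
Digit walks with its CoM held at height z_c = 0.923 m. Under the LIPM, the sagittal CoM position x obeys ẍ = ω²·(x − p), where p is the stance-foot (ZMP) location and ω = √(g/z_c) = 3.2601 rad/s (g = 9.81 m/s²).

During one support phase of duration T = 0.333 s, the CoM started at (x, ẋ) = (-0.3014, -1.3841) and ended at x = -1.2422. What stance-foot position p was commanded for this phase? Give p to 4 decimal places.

p = 0.2897

ωT = 3.2601·0.333 = 1.085613; cosh(ωT) = 1.649475, sinh(ωT) = 1.311780
x(T) = p + (x₀−p)·cosh(ωT) + (ẋ₀/ω)·sinh(ωT) ⇒ p·(1 − cosh) = x(T) − x₀·cosh − (ẋ₀/ω)·sinh
numerator   = -1.2422 − (-0.3014)·1.649475 − (-1.3841/3.2601)·1.311780 = -0.188122
denominator = 1 − 1.649475 = -0.649475
p = -0.188122 / -0.649475 = 0.2897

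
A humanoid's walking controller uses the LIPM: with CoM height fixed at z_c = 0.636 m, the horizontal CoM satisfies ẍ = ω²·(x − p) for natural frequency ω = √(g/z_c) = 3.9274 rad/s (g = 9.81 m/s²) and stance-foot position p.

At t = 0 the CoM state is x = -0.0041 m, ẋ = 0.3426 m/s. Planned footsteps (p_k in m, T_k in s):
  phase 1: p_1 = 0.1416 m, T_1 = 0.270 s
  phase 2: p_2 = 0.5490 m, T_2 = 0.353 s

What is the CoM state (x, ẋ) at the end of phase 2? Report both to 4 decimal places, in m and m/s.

x = -0.6645, ẋ = -4.2869

phase 1: p=0.1416, T=0.270, ωT=1.060398, cosh=1.616919, sinh=1.270601; start (x,ẋ)=(-0.004100, 0.342600) → end (x,ẋ)=(0.016854, -0.173110)
phase 2: p=0.5490, T=0.353, ωT=1.386372, cosh=2.125146, sinh=1.875165; start (x,ẋ)=(0.016854, -0.173110) → end (x,ẋ)=(-0.664541, -4.286889)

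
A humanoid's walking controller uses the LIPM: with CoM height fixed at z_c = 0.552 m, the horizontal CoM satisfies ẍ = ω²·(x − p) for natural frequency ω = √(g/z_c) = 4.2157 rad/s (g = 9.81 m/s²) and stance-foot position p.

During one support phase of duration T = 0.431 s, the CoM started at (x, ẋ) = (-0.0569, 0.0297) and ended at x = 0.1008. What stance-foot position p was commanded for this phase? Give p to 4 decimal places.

p = -0.1202

ωT = 4.2157·0.431 = 1.816967; cosh(ωT) = 3.157842, sinh(ωT) = 2.995324
x(T) = p + (x₀−p)·cosh(ωT) + (ẋ₀/ω)·sinh(ωT) ⇒ p·(1 − cosh) = x(T) − x₀·cosh − (ẋ₀/ω)·sinh
numerator   = 0.1008 − (-0.0569)·3.157842 − (0.0297/4.2157)·2.995324 = 0.259379
denominator = 1 − 3.157842 = -2.157842
p = 0.259379 / -2.157842 = -0.1202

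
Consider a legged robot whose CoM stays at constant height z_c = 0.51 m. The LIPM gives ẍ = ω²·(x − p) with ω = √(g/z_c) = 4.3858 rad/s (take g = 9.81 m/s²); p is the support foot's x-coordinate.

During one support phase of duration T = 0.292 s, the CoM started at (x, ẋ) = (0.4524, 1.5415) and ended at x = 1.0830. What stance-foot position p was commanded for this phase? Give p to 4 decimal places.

p = 0.4024

ωT = 4.3858·0.292 = 1.280654; cosh(ωT) = 1.938423, sinh(ωT) = 1.660568
x(T) = p + (x₀−p)·cosh(ωT) + (ẋ₀/ω)·sinh(ωT) ⇒ p·(1 − cosh) = x(T) − x₀·cosh − (ẋ₀/ω)·sinh
numerator   = 1.0830 − (0.4524)·1.938423 − (1.5415/4.3858)·1.660568 = -0.377591
denominator = 1 − 1.938423 = -0.938423
p = -0.377591 / -0.938423 = 0.4024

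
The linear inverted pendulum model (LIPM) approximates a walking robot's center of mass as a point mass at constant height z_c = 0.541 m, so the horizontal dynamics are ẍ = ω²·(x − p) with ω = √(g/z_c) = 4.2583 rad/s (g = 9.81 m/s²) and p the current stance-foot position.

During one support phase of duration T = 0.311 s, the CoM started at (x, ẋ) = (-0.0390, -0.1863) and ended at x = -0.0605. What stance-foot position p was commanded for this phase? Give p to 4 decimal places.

ωT = 4.2583·0.311 = 1.324331; cosh(ωT) = 2.012826, sinh(ωT) = 1.746845
x(T) = p + (x₀−p)·cosh(ωT) + (ẋ₀/ω)·sinh(ωT) ⇒ p·(1 − cosh) = x(T) − x₀·cosh − (ẋ₀/ω)·sinh
numerator   = -0.0605 − (-0.0390)·2.012826 − (-0.1863/4.2583)·1.746845 = 0.094424
denominator = 1 − 2.012826 = -1.012826
p = 0.094424 / -1.012826 = -0.0932

p = -0.0932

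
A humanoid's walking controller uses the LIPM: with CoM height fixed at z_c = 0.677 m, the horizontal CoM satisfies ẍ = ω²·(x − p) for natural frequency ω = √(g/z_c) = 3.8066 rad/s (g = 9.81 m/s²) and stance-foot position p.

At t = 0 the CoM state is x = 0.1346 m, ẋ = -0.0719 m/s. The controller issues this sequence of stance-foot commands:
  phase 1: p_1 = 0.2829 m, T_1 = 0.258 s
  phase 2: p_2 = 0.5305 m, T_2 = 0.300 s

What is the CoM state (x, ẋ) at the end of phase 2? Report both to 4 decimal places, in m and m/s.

x = -0.6039, ẋ = -3.9585

phase 1: p=0.2829, T=0.258, ωT=0.982103, cosh=1.522294, sinh=1.147771; start (x,ẋ)=(0.134600, -0.071900) → end (x,ẋ)=(0.035464, -0.757391)
phase 2: p=0.5305, T=0.300, ωT=1.141980, cosh=1.726076, sinh=1.406890; start (x,ẋ)=(0.035464, -0.757391) → end (x,ẋ)=(-0.603895, -3.958461)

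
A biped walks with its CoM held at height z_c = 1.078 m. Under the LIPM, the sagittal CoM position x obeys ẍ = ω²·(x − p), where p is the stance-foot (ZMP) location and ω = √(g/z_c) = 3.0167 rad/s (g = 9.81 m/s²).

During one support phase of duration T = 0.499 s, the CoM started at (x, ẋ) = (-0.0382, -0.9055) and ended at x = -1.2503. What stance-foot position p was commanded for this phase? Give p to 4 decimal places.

ωT = 3.0167·0.499 = 1.505333; cosh(ωT) = 2.363799, sinh(ωT) = 2.141856
x(T) = p + (x₀−p)·cosh(ωT) + (ẋ₀/ω)·sinh(ωT) ⇒ p·(1 − cosh) = x(T) − x₀·cosh − (ẋ₀/ω)·sinh
numerator   = -1.2503 − (-0.0382)·2.363799 − (-0.9055/3.0167)·2.141856 = -0.517098
denominator = 1 − 2.363799 = -1.363799
p = -0.517098 / -1.363799 = 0.3792

p = 0.3792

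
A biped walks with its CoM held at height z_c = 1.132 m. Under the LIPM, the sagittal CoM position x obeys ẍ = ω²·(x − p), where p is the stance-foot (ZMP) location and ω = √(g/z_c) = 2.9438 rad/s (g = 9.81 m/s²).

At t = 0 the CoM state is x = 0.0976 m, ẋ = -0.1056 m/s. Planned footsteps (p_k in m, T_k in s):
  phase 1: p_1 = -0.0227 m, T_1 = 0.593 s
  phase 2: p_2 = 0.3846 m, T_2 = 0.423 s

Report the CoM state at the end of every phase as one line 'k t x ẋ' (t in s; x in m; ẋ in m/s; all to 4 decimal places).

phase 1: p=-0.0227, T=0.593, ωT=1.745673, cosh=2.952143, sinh=2.777616; start (x,ẋ)=(0.097600, -0.105600) → end (x,ẋ)=(0.232804, 0.671916)
phase 2: p=0.3846, T=0.423, ωT=1.245227, cosh=1.880800, sinh=1.592925; start (x,ẋ)=(0.232804, 0.671916) → end (x,ẋ)=(0.462684, 0.551931)

1 0.5930 0.2328 0.6719
2 1.0160 0.4627 0.5519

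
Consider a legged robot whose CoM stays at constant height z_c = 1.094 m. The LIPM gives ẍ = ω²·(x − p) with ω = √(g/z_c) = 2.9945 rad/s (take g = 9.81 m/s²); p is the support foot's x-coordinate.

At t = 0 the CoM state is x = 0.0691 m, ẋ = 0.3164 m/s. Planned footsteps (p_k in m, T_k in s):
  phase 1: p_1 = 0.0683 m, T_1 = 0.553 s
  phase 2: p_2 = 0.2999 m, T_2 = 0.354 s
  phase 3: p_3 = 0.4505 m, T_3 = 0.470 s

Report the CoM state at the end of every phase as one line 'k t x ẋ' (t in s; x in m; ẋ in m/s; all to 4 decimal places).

phase 1: p=0.0683, T=0.553, ωT=1.655959, cosh=2.714504, sinh=2.523595; start (x,ẋ)=(0.069100, 0.316400) → end (x,ẋ)=(0.337116, 0.864914)
phase 2: p=0.2999, T=0.354, ωT=1.060053, cosh=1.616481, sinh=1.270043; start (x,ẋ)=(0.337116, 0.864914) → end (x,ẋ)=(0.726890, 1.539654)
phase 3: p=0.4505, T=0.470, ωT=1.407415, cosh=2.165078, sinh=1.920303; start (x,ẋ)=(0.726890, 1.539654) → end (x,ẋ)=(2.036251, 4.922811)

1 0.5530 0.3371 0.8649
2 0.9070 0.7269 1.5397
3 1.3770 2.0363 4.9228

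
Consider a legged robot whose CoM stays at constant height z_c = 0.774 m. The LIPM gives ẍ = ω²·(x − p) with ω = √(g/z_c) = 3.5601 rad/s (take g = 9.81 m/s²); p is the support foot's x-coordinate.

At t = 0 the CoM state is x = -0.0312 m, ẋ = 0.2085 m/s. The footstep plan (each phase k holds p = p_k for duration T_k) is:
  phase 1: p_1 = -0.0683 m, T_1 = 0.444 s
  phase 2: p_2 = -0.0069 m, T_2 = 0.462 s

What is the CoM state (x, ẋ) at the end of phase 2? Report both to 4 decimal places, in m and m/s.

x = 1.0314, ẋ = 3.7418

phase 1: p=-0.0683, T=0.444, ωT=1.580684, cosh=2.532057, sinh=2.326223; start (x,ẋ)=(-0.031200, 0.208500) → end (x,ẋ)=(0.161876, 0.835181)
phase 2: p=-0.0069, T=0.462, ωT=1.644766, cosh=2.686428, sinh=2.493371; start (x,ẋ)=(0.161876, 0.835181) → end (x,ẋ)=(1.031437, 3.741821)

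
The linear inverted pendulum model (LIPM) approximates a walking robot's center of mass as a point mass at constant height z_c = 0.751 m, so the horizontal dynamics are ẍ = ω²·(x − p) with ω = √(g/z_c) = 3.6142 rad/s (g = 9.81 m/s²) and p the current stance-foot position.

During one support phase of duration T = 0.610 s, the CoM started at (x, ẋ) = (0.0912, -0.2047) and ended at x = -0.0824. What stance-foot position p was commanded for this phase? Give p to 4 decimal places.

ωT = 3.6142·0.610 = 2.204662; cosh(ωT) = 4.588737, sinh(ωT) = 4.478449
x(T) = p + (x₀−p)·cosh(ωT) + (ẋ₀/ω)·sinh(ωT) ⇒ p·(1 − cosh) = x(T) − x₀·cosh − (ẋ₀/ω)·sinh
numerator   = -0.0824 − (0.0912)·4.588737 − (-0.2047/3.6142)·4.478449 = -0.247244
denominator = 1 − 4.588737 = -3.588737
p = -0.247244 / -3.588737 = 0.0689

p = 0.0689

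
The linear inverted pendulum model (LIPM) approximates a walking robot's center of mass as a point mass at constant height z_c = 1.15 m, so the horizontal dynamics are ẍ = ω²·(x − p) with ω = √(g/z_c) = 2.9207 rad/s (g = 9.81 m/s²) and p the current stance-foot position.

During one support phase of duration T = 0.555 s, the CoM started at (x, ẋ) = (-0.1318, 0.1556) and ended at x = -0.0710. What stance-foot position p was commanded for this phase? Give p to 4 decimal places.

ωT = 2.9207·0.555 = 1.620989; cosh(ωT) = 2.627895, sinh(ωT) = 2.430192
x(T) = p + (x₀−p)·cosh(ωT) + (ẋ₀/ω)·sinh(ωT) ⇒ p·(1 − cosh) = x(T) − x₀·cosh − (ẋ₀/ω)·sinh
numerator   = -0.0710 − (-0.1318)·2.627895 − (0.1556/2.9207)·2.430192 = 0.145888
denominator = 1 − 2.627895 = -1.627895
p = 0.145888 / -1.627895 = -0.0896

p = -0.0896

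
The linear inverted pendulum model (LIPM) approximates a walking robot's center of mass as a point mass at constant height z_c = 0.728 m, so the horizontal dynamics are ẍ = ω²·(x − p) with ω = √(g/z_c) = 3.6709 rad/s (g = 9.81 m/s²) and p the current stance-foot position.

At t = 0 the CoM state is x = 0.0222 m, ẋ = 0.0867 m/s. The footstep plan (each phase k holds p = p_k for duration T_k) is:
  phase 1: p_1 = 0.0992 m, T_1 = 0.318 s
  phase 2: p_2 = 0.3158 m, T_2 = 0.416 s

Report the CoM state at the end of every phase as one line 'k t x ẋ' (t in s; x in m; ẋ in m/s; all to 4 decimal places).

1 0.3180 -0.0022 -0.2574
2 0.7340 -0.6048 -3.1817

phase 1: p=0.0992, T=0.318, ωT=1.167346, cosh=1.762323, sinh=1.451131; start (x,ẋ)=(0.022200, 0.086700) → end (x,ẋ)=(-0.002226, -0.257382)
phase 2: p=0.3158, T=0.416, ωT=1.527094, cosh=2.410972, sinh=2.193806; start (x,ẋ)=(-0.002226, -0.257382) → end (x,ẋ)=(-0.604768, -3.181680)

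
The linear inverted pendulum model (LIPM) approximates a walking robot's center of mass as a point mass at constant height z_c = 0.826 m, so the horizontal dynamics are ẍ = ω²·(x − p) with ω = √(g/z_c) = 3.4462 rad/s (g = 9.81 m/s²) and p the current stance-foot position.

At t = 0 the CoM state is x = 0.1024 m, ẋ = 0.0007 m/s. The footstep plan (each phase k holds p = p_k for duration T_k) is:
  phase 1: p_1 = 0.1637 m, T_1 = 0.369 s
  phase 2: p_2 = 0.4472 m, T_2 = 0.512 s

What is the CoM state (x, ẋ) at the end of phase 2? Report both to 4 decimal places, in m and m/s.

x = -1.0423, ẋ = -4.9555

phase 1: p=0.1637, T=0.369, ωT=1.271648, cosh=1.923547, sinh=1.643178; start (x,ẋ)=(0.102400, 0.000700) → end (x,ẋ)=(0.046120, -0.345778)
phase 2: p=0.4472, T=0.512, ωT=1.764454, cosh=3.004833, sinh=2.833553; start (x,ẋ)=(0.046120, -0.345778) → end (x,ẋ)=(-1.042285, -4.955545)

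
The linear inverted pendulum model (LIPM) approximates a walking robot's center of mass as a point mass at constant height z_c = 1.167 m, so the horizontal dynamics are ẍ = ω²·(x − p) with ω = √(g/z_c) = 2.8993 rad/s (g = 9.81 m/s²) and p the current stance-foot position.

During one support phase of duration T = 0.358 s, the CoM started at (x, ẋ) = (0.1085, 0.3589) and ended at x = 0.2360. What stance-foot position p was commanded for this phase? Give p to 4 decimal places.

ωT = 2.8993·0.358 = 1.037949; cosh(ωT) = 1.588801, sinh(ωT) = 1.234621
x(T) = p + (x₀−p)·cosh(ωT) + (ẋ₀/ω)·sinh(ωT) ⇒ p·(1 − cosh) = x(T) − x₀·cosh − (ẋ₀/ω)·sinh
numerator   = 0.2360 − (0.1085)·1.588801 − (0.3589/2.8993)·1.234621 = -0.089217
denominator = 1 − 1.588801 = -0.588801
p = -0.089217 / -0.588801 = 0.1515

p = 0.1515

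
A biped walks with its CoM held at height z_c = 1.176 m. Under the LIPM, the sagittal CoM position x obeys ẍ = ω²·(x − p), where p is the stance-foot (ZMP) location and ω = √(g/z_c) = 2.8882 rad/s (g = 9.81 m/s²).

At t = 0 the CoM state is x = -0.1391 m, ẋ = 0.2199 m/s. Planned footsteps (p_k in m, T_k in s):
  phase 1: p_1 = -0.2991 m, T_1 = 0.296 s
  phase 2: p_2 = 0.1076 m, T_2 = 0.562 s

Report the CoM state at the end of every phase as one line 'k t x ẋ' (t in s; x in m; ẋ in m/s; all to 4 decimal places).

1 0.2960 -0.0037 0.7502
2 0.8580 0.4474 1.1927

phase 1: p=-0.2991, T=0.296, ωT=0.854907, cosh=1.388239, sinh=0.962917; start (x,ẋ)=(-0.139100, 0.219900) → end (x,ẋ)=(-0.003668, 0.750249)
phase 2: p=0.1076, T=0.562, ωT=1.623168, cosh=2.633199, sinh=2.435927; start (x,ẋ)=(-0.003668, 0.750249) → end (x,ẋ)=(0.447375, 1.192738)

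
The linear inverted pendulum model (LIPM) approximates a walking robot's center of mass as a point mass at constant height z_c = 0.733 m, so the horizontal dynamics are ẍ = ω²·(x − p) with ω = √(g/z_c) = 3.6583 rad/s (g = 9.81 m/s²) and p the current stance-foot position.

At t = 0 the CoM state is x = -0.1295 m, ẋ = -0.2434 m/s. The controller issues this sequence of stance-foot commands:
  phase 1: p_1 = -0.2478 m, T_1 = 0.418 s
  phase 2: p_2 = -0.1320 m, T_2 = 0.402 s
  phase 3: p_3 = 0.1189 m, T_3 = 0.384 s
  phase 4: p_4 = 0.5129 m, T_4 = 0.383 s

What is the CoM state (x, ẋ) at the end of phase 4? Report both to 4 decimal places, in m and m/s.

phase 1: p=-0.2478, T=0.418, ωT=1.529169, cosh=2.415529, sinh=2.198813; start (x,ẋ)=(-0.129500, -0.243400) → end (x,ẋ)=(-0.108338, 0.363656)
phase 2: p=-0.1320, T=0.402, ωT=1.470637, cosh=2.290892, sinh=2.061113; start (x,ẋ)=(-0.108338, 0.363656) → end (x,ẋ)=(0.127094, 1.011512)
phase 3: p=0.1189, T=0.384, ωT=1.404787, cosh=2.160039, sinh=1.914620; start (x,ẋ)=(0.127094, 1.011512) → end (x,ẋ)=(0.665987, 2.242296)
phase 4: p=0.5129, T=0.383, ωT=1.401129, cosh=2.153050, sinh=1.906731; start (x,ẋ)=(0.665987, 2.242296) → end (x,ẋ)=(2.011203, 5.895613)

x = 2.0112, ẋ = 5.8956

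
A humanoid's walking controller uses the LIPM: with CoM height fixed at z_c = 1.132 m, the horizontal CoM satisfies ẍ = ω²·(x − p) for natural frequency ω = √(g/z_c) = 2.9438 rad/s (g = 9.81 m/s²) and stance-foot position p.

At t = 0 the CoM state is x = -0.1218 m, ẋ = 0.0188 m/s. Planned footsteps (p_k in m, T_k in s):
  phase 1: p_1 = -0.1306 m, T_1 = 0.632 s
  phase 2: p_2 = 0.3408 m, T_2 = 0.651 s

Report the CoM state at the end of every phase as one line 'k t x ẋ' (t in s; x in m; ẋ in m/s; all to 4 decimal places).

phase 1: p=-0.1306, T=0.632, ωT=1.860482, cosh=3.291214, sinh=3.135617; start (x,ẋ)=(-0.121800, 0.018800) → end (x,ẋ)=(-0.081612, 0.143104)
phase 2: p=0.3408, T=0.651, ωT=1.916414, cosh=3.471837, sinh=3.324704; start (x,ẋ)=(-0.081612, 0.143104) → end (x,ẋ)=(-0.964126, -3.637425)

1 0.6320 -0.0816 0.1431
2 1.2830 -0.9641 -3.6374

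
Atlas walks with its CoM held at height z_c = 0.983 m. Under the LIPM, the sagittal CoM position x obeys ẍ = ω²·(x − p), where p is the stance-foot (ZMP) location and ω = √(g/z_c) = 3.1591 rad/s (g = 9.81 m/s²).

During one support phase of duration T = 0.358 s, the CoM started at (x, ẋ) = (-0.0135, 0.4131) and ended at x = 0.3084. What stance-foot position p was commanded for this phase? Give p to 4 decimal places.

p = -0.2111

ωT = 3.1591·0.358 = 1.130958; cosh(ωT) = 1.710673, sinh(ωT) = 1.387949
x(T) = p + (x₀−p)·cosh(ωT) + (ẋ₀/ω)·sinh(ωT) ⇒ p·(1 − cosh) = x(T) − x₀·cosh − (ẋ₀/ω)·sinh
numerator   = 0.3084 − (-0.0135)·1.710673 − (0.4131/3.1591)·1.387949 = 0.149999
denominator = 1 − 1.710673 = -0.710673
p = 0.149999 / -0.710673 = -0.2111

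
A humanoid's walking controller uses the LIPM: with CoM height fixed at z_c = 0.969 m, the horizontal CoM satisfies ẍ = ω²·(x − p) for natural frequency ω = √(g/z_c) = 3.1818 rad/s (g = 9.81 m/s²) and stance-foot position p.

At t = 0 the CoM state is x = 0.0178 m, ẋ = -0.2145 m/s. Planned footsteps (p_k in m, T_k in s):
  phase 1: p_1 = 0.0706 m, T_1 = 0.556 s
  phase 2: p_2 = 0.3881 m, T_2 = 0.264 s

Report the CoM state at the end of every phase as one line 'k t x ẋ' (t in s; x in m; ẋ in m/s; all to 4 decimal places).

phase 1: p=0.0706, T=0.556, ωT=1.769081, cosh=3.017974, sinh=2.847485; start (x,ẋ)=(0.017800, -0.214500) → end (x,ẋ)=(-0.280711, -1.125730)
phase 2: p=0.3881, T=0.264, ωT=0.839995, cosh=1.374034, sinh=0.942322; start (x,ẋ)=(-0.280711, -1.125730) → end (x,ẋ)=(-0.864266, -3.552075)

1 0.5560 -0.2807 -1.1257
2 0.8200 -0.8643 -3.5521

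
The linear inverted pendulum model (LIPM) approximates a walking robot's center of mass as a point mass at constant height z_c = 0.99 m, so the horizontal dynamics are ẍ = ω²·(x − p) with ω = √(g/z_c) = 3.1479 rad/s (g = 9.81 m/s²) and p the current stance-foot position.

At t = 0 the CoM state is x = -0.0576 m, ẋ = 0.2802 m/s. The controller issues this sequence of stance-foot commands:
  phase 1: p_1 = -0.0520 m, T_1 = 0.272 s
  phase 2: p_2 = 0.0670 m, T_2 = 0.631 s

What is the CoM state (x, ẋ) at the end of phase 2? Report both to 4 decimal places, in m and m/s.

x = 0.3381, ẋ = 0.9220

phase 1: p=-0.0520, T=0.272, ωT=0.856229, cosh=1.389513, sinh=0.964752; start (x,ẋ)=(-0.057600, 0.280200) → end (x,ẋ)=(0.026093, 0.372335)
phase 2: p=0.0670, T=0.631, ωT=1.986325, cosh=3.712948, sinh=3.575750; start (x,ẋ)=(0.026093, 0.372335) → end (x,ẋ)=(0.338055, 0.922006)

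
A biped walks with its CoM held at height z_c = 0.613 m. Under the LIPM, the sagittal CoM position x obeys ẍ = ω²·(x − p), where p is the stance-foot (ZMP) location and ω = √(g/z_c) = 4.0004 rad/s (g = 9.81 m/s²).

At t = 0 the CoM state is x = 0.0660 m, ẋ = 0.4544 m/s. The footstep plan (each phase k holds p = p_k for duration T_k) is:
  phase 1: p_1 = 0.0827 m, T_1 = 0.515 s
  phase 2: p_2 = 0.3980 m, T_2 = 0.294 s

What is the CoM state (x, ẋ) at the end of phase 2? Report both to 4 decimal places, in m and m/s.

phase 1: p=0.0827, T=0.515, ωT=2.060206, cosh=3.987507, sinh=3.860079; start (x,ẋ)=(0.066000, 0.454400) → end (x,ẋ)=(0.454570, 1.554044)
phase 2: p=0.3980, T=0.294, ωT=1.176118, cosh=1.775119, sinh=1.466645; start (x,ẋ)=(0.454570, 1.554044) → end (x,ẋ)=(1.068169, 3.090518)

x = 1.0682, ẋ = 3.0905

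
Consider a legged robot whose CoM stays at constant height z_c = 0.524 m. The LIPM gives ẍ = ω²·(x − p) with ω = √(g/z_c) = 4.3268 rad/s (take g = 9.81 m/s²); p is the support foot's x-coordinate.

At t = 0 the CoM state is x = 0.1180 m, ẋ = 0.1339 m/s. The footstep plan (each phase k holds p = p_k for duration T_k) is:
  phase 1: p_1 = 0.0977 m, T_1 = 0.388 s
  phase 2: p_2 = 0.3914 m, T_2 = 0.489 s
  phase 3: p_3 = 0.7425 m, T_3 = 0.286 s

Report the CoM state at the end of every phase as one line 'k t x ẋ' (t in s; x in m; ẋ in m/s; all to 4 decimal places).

phase 1: p=0.0977, T=0.388, ωT=1.678798, cosh=2.772855, sinh=2.586257; start (x,ẋ)=(0.118000, 0.133900) → end (x,ẋ)=(0.234025, 0.598447)
phase 2: p=0.3914, T=0.489, ωT=2.115805, cosh=4.208400, sinh=4.087864; start (x,ẋ)=(0.234025, 0.598447) → end (x,ẋ)=(0.294502, -0.265047)
phase 3: p=0.7425, T=0.286, ωT=1.237465, cosh=1.868491, sinh=1.578373; start (x,ẋ)=(0.294502, -0.265047) → end (x,ẋ)=(-0.191267, -3.554751)

1 0.3880 0.2340 0.5984
2 0.8770 0.2945 -0.2650
3 1.1630 -0.1913 -3.5548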